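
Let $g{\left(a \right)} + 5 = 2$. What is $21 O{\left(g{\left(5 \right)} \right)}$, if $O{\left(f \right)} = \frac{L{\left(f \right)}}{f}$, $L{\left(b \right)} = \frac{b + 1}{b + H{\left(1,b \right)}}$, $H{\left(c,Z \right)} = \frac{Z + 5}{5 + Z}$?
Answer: $-7$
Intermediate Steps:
$H{\left(c,Z \right)} = 1$ ($H{\left(c,Z \right)} = \frac{5 + Z}{5 + Z} = 1$)
$g{\left(a \right)} = -3$ ($g{\left(a \right)} = -5 + 2 = -3$)
$L{\left(b \right)} = 1$ ($L{\left(b \right)} = \frac{b + 1}{b + 1} = \frac{1 + b}{1 + b} = 1$)
$O{\left(f \right)} = \frac{1}{f}$ ($O{\left(f \right)} = 1 \frac{1}{f} = \frac{1}{f}$)
$21 O{\left(g{\left(5 \right)} \right)} = \frac{21}{-3} = 21 \left(- \frac{1}{3}\right) = -7$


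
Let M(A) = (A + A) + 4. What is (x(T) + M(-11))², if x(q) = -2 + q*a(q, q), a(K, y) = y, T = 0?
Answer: 400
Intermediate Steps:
x(q) = -2 + q² (x(q) = -2 + q*q = -2 + q²)
M(A) = 4 + 2*A (M(A) = 2*A + 4 = 4 + 2*A)
(x(T) + M(-11))² = ((-2 + 0²) + (4 + 2*(-11)))² = ((-2 + 0) + (4 - 22))² = (-2 - 18)² = (-20)² = 400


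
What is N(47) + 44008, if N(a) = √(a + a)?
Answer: 44008 + √94 ≈ 44018.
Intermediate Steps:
N(a) = √2*√a (N(a) = √(2*a) = √2*√a)
N(47) + 44008 = √2*√47 + 44008 = √94 + 44008 = 44008 + √94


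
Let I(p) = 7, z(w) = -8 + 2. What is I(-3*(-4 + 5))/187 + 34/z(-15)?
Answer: -3158/561 ≈ -5.6292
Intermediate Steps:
z(w) = -6
I(-3*(-4 + 5))/187 + 34/z(-15) = 7/187 + 34/(-6) = 7*(1/187) + 34*(-1/6) = 7/187 - 17/3 = -3158/561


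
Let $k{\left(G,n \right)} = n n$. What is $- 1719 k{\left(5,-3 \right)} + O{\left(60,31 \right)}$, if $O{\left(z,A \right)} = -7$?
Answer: $-15478$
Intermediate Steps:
$k{\left(G,n \right)} = n^{2}$
$- 1719 k{\left(5,-3 \right)} + O{\left(60,31 \right)} = - 1719 \left(-3\right)^{2} - 7 = \left(-1719\right) 9 - 7 = -15471 - 7 = -15478$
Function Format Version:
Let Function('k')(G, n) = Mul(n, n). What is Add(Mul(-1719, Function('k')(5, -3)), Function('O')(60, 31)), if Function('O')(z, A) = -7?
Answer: -15478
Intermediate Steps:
Function('k')(G, n) = Pow(n, 2)
Add(Mul(-1719, Function('k')(5, -3)), Function('O')(60, 31)) = Add(Mul(-1719, Pow(-3, 2)), -7) = Add(Mul(-1719, 9), -7) = Add(-15471, -7) = -15478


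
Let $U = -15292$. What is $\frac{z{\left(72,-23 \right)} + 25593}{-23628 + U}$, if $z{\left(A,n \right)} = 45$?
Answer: $- \frac{12819}{19460} \approx -0.65874$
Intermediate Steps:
$\frac{z{\left(72,-23 \right)} + 25593}{-23628 + U} = \frac{45 + 25593}{-23628 - 15292} = \frac{25638}{-38920} = 25638 \left(- \frac{1}{38920}\right) = - \frac{12819}{19460}$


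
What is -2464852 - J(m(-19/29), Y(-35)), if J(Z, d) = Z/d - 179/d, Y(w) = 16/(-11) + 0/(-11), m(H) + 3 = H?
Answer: -1143749595/464 ≈ -2.4650e+6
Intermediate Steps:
m(H) = -3 + H
Y(w) = -16/11 (Y(w) = 16*(-1/11) + 0*(-1/11) = -16/11 + 0 = -16/11)
J(Z, d) = -179/d + Z/d
-2464852 - J(m(-19/29), Y(-35)) = -2464852 - (-179 + (-3 - 19/29))/(-16/11) = -2464852 - (-11)*(-179 + (-3 - 19*1/29))/16 = -2464852 - (-11)*(-179 + (-3 - 19/29))/16 = -2464852 - (-11)*(-179 - 106/29)/16 = -2464852 - (-11)*(-5297)/(16*29) = -2464852 - 1*58267/464 = -2464852 - 58267/464 = -1143749595/464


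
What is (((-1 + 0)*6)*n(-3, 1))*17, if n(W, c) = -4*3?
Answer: 1224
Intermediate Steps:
n(W, c) = -12
(((-1 + 0)*6)*n(-3, 1))*17 = (((-1 + 0)*6)*(-12))*17 = (-1*6*(-12))*17 = -6*(-12)*17 = 72*17 = 1224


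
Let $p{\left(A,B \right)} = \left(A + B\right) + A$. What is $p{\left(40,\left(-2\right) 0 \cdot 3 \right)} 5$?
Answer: $400$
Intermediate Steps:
$p{\left(A,B \right)} = B + 2 A$
$p{\left(40,\left(-2\right) 0 \cdot 3 \right)} 5 = \left(\left(-2\right) 0 \cdot 3 + 2 \cdot 40\right) 5 = \left(0 \cdot 3 + 80\right) 5 = \left(0 + 80\right) 5 = 80 \cdot 5 = 400$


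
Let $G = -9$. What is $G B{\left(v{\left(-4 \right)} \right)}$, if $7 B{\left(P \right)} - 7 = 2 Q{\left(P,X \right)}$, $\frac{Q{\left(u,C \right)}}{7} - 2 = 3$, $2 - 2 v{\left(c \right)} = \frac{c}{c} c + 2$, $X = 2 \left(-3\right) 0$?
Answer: $-99$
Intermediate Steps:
$X = 0$ ($X = \left(-6\right) 0 = 0$)
$v{\left(c \right)} = - \frac{c}{2}$ ($v{\left(c \right)} = 1 - \frac{\frac{c}{c} c + 2}{2} = 1 - \frac{1 c + 2}{2} = 1 - \frac{c + 2}{2} = 1 - \frac{2 + c}{2} = 1 - \left(1 + \frac{c}{2}\right) = - \frac{c}{2}$)
$Q{\left(u,C \right)} = 35$ ($Q{\left(u,C \right)} = 14 + 7 \cdot 3 = 14 + 21 = 35$)
$B{\left(P \right)} = 11$ ($B{\left(P \right)} = 1 + \frac{2 \cdot 35}{7} = 1 + \frac{1}{7} \cdot 70 = 1 + 10 = 11$)
$G B{\left(v{\left(-4 \right)} \right)} = \left(-9\right) 11 = -99$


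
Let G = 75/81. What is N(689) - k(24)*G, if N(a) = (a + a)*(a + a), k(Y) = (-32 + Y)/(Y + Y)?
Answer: 307619233/162 ≈ 1.8989e+6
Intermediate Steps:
G = 25/27 (G = 75*(1/81) = 25/27 ≈ 0.92593)
k(Y) = (-32 + Y)/(2*Y) (k(Y) = (-32 + Y)/((2*Y)) = (-32 + Y)*(1/(2*Y)) = (-32 + Y)/(2*Y))
N(a) = 4*a**2 (N(a) = (2*a)*(2*a) = 4*a**2)
N(689) - k(24)*G = 4*689**2 - (1/2)*(-32 + 24)/24*25/27 = 4*474721 - (1/2)*(1/24)*(-8)*25/27 = 1898884 - (-1)*25/(6*27) = 1898884 - 1*(-25/162) = 1898884 + 25/162 = 307619233/162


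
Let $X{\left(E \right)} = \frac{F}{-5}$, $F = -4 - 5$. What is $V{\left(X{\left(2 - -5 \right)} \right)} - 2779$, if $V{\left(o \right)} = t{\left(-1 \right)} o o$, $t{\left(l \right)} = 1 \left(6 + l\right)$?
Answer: $- \frac{13814}{5} \approx -2762.8$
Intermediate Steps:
$F = -9$ ($F = -4 - 5 = -9$)
$t{\left(l \right)} = 6 + l$
$X{\left(E \right)} = \frac{9}{5}$ ($X{\left(E \right)} = - \frac{9}{-5} = \left(-9\right) \left(- \frac{1}{5}\right) = \frac{9}{5}$)
$V{\left(o \right)} = 5 o^{2}$ ($V{\left(o \right)} = \left(6 - 1\right) o o = 5 o o = 5 o^{2}$)
$V{\left(X{\left(2 - -5 \right)} \right)} - 2779 = 5 \left(\frac{9}{5}\right)^{2} - 2779 = 5 \cdot \frac{81}{25} - 2779 = \frac{81}{5} - 2779 = - \frac{13814}{5}$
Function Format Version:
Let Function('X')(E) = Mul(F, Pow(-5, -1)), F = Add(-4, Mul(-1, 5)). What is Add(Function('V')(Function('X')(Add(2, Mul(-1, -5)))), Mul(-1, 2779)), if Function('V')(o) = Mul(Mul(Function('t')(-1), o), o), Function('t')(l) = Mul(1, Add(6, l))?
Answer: Rational(-13814, 5) ≈ -2762.8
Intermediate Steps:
F = -9 (F = Add(-4, -5) = -9)
Function('t')(l) = Add(6, l)
Function('X')(E) = Rational(9, 5) (Function('X')(E) = Mul(-9, Pow(-5, -1)) = Mul(-9, Rational(-1, 5)) = Rational(9, 5))
Function('V')(o) = Mul(5, Pow(o, 2)) (Function('V')(o) = Mul(Mul(Add(6, -1), o), o) = Mul(Mul(5, o), o) = Mul(5, Pow(o, 2)))
Add(Function('V')(Function('X')(Add(2, Mul(-1, -5)))), Mul(-1, 2779)) = Add(Mul(5, Pow(Rational(9, 5), 2)), Mul(-1, 2779)) = Add(Mul(5, Rational(81, 25)), -2779) = Add(Rational(81, 5), -2779) = Rational(-13814, 5)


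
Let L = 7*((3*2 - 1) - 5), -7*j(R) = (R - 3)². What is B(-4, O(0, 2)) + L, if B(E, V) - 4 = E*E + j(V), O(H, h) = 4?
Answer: 139/7 ≈ 19.857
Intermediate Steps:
j(R) = -(-3 + R)²/7 (j(R) = -(R - 3)²/7 = -(-3 + R)²/7)
B(E, V) = 4 + E² - (-3 + V)²/7 (B(E, V) = 4 + (E*E - (-3 + V)²/7) = 4 + (E² - (-3 + V)²/7) = 4 + E² - (-3 + V)²/7)
L = 0 (L = 7*((6 - 1) - 5) = 7*(5 - 5) = 7*0 = 0)
B(-4, O(0, 2)) + L = (4 + (-4)² - (-3 + 4)²/7) + 0 = (4 + 16 - ⅐*1²) + 0 = (4 + 16 - ⅐*1) + 0 = (4 + 16 - ⅐) + 0 = 139/7 + 0 = 139/7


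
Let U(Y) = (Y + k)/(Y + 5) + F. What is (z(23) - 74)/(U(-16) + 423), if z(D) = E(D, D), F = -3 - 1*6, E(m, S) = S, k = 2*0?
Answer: -561/4570 ≈ -0.12276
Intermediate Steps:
k = 0
F = -9 (F = -3 - 6 = -9)
U(Y) = -9 + Y/(5 + Y) (U(Y) = (Y + 0)/(Y + 5) - 9 = Y/(5 + Y) - 9 = -9 + Y/(5 + Y))
z(D) = D
(z(23) - 74)/(U(-16) + 423) = (23 - 74)/((-45 - 8*(-16))/(5 - 16) + 423) = -51/((-45 + 128)/(-11) + 423) = -51/(-1/11*83 + 423) = -51/(-83/11 + 423) = -51/4570/11 = -51*11/4570 = -561/4570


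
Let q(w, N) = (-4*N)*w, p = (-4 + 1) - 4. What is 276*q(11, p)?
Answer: 85008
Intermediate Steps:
p = -7 (p = -3 - 4 = -7)
q(w, N) = -4*N*w
276*q(11, p) = 276*(-4*(-7)*11) = 276*308 = 85008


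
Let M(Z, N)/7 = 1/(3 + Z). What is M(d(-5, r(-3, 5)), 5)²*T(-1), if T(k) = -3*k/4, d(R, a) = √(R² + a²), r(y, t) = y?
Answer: 6321/2500 - 441*√34/1250 ≈ 0.47124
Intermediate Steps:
T(k) = -3*k/4
M(Z, N) = 7/(3 + Z)
M(d(-5, r(-3, 5)), 5)²*T(-1) = (7/(3 + √((-5)² + (-3)²)))²*(-¾*(-1)) = (7/(3 + √(25 + 9)))²*(¾) = (7/(3 + √34))²*(¾) = (49/(3 + √34)²)*(¾) = 147/(4*(3 + √34)²)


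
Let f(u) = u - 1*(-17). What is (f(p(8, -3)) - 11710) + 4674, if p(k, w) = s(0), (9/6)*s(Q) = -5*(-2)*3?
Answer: -6999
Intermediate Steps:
s(Q) = 20 (s(Q) = 2*(-5*(-2)*3)/3 = 2*(10*3)/3 = (⅔)*30 = 20)
p(k, w) = 20
f(u) = 17 + u (f(u) = u + 17 = 17 + u)
(f(p(8, -3)) - 11710) + 4674 = ((17 + 20) - 11710) + 4674 = (37 - 11710) + 4674 = -11673 + 4674 = -6999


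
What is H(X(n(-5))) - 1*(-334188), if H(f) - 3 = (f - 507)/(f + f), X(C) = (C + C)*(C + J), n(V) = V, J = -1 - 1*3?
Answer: 20051321/60 ≈ 3.3419e+5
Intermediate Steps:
J = -4 (J = -1 - 3 = -4)
X(C) = 2*C*(-4 + C) (X(C) = (C + C)*(C - 4) = (2*C)*(-4 + C) = 2*C*(-4 + C))
H(f) = 3 + (-507 + f)/(2*f) (H(f) = 3 + (f - 507)/(f + f) = 3 + (-507 + f)/((2*f)) = 3 + (-507 + f)*(1/(2*f)) = 3 + (-507 + f)/(2*f))
H(X(n(-5))) - 1*(-334188) = (-507 + 7*(2*(-5)*(-4 - 5)))/(2*((2*(-5)*(-4 - 5)))) - 1*(-334188) = (-507 + 7*(2*(-5)*(-9)))/(2*((2*(-5)*(-9)))) + 334188 = (½)*(-507 + 7*90)/90 + 334188 = (½)*(1/90)*(-507 + 630) + 334188 = (½)*(1/90)*123 + 334188 = 41/60 + 334188 = 20051321/60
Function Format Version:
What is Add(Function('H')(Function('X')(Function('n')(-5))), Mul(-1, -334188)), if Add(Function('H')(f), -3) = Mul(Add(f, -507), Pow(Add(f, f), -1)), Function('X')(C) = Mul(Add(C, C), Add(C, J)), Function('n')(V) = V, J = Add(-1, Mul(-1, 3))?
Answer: Rational(20051321, 60) ≈ 3.3419e+5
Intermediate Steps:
J = -4 (J = Add(-1, -3) = -4)
Function('X')(C) = Mul(2, C, Add(-4, C)) (Function('X')(C) = Mul(Add(C, C), Add(C, -4)) = Mul(Mul(2, C), Add(-4, C)) = Mul(2, C, Add(-4, C)))
Function('H')(f) = Add(3, Mul(Rational(1, 2), Pow(f, -1), Add(-507, f))) (Function('H')(f) = Add(3, Mul(Add(f, -507), Pow(Add(f, f), -1))) = Add(3, Mul(Add(-507, f), Pow(Mul(2, f), -1))) = Add(3, Mul(Add(-507, f), Mul(Rational(1, 2), Pow(f, -1)))) = Add(3, Mul(Rational(1, 2), Pow(f, -1), Add(-507, f))))
Add(Function('H')(Function('X')(Function('n')(-5))), Mul(-1, -334188)) = Add(Mul(Rational(1, 2), Pow(Mul(2, -5, Add(-4, -5)), -1), Add(-507, Mul(7, Mul(2, -5, Add(-4, -5))))), Mul(-1, -334188)) = Add(Mul(Rational(1, 2), Pow(Mul(2, -5, -9), -1), Add(-507, Mul(7, Mul(2, -5, -9)))), 334188) = Add(Mul(Rational(1, 2), Pow(90, -1), Add(-507, Mul(7, 90))), 334188) = Add(Mul(Rational(1, 2), Rational(1, 90), Add(-507, 630)), 334188) = Add(Mul(Rational(1, 2), Rational(1, 90), 123), 334188) = Add(Rational(41, 60), 334188) = Rational(20051321, 60)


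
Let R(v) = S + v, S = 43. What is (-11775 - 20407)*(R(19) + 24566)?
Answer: -792578296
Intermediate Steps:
R(v) = 43 + v
(-11775 - 20407)*(R(19) + 24566) = (-11775 - 20407)*((43 + 19) + 24566) = -32182*(62 + 24566) = -32182*24628 = -792578296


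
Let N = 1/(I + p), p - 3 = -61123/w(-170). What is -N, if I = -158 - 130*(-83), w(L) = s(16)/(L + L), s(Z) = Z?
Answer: -4/5237995 ≈ -7.6365e-7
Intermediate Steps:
w(L) = 8/L (w(L) = 16/(L + L) = 16/((2*L)) = 16*(1/(2*L)) = 8/L)
I = 10632 (I = -158 + 10790 = 10632)
p = 5195467/4 (p = 3 - 61123/(8/(-170)) = 3 - 61123/(8*(-1/170)) = 3 - 61123/(-4/85) = 3 - 61123*(-85/4) = 3 + 5195455/4 = 5195467/4 ≈ 1.2989e+6)
N = 4/5237995 (N = 1/(10632 + 5195467/4) = 1/(5237995/4) = 4/5237995 ≈ 7.6365e-7)
-N = -1*4/5237995 = -4/5237995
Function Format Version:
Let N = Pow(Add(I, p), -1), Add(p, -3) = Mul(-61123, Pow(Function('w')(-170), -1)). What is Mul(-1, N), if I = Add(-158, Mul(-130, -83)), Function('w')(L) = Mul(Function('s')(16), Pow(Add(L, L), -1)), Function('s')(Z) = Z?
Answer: Rational(-4, 5237995) ≈ -7.6365e-7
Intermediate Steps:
Function('w')(L) = Mul(8, Pow(L, -1)) (Function('w')(L) = Mul(16, Pow(Add(L, L), -1)) = Mul(16, Pow(Mul(2, L), -1)) = Mul(16, Mul(Rational(1, 2), Pow(L, -1))) = Mul(8, Pow(L, -1)))
I = 10632 (I = Add(-158, 10790) = 10632)
p = Rational(5195467, 4) (p = Add(3, Mul(-61123, Pow(Mul(8, Pow(-170, -1)), -1))) = Add(3, Mul(-61123, Pow(Mul(8, Rational(-1, 170)), -1))) = Add(3, Mul(-61123, Pow(Rational(-4, 85), -1))) = Add(3, Mul(-61123, Rational(-85, 4))) = Add(3, Rational(5195455, 4)) = Rational(5195467, 4) ≈ 1.2989e+6)
N = Rational(4, 5237995) (N = Pow(Add(10632, Rational(5195467, 4)), -1) = Pow(Rational(5237995, 4), -1) = Rational(4, 5237995) ≈ 7.6365e-7)
Mul(-1, N) = Mul(-1, Rational(4, 5237995)) = Rational(-4, 5237995)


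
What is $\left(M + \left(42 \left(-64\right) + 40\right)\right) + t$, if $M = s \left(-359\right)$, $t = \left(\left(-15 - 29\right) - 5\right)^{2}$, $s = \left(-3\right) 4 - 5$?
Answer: $5856$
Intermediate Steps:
$s = -17$ ($s = -12 - 5 = -17$)
$t = 2401$ ($t = \left(-44 - 5\right)^{2} = \left(-49\right)^{2} = 2401$)
$M = 6103$ ($M = \left(-17\right) \left(-359\right) = 6103$)
$\left(M + \left(42 \left(-64\right) + 40\right)\right) + t = \left(6103 + \left(42 \left(-64\right) + 40\right)\right) + 2401 = \left(6103 + \left(-2688 + 40\right)\right) + 2401 = \left(6103 - 2648\right) + 2401 = 3455 + 2401 = 5856$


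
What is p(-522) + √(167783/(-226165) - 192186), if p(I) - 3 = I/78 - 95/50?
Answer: -727/130 + I*√9830468546786045/226165 ≈ -5.5923 + 438.39*I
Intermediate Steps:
p(I) = 11/10 + I/78 (p(I) = 3 + (I/78 - 95/50) = 3 + (I*(1/78) - 95*1/50) = 3 + (I/78 - 19/10) = 3 + (-19/10 + I/78) = 11/10 + I/78)
p(-522) + √(167783/(-226165) - 192186) = (11/10 + (1/78)*(-522)) + √(167783/(-226165) - 192186) = (11/10 - 87/13) + √(167783*(-1/226165) - 192186) = -727/130 + √(-167783/226165 - 192186) = -727/130 + √(-43465914473/226165) = -727/130 + I*√9830468546786045/226165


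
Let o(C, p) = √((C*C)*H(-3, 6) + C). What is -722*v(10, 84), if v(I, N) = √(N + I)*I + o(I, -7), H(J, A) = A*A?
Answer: -13718*√10 - 7220*√94 ≈ -1.1338e+5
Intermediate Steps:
H(J, A) = A²
o(C, p) = √(C + 36*C²) (o(C, p) = √((C*C)*6² + C) = √(C²*36 + C) = √(36*C² + C) = √(C + 36*C²))
v(I, N) = √(I*(1 + 36*I)) + I*√(I + N) (v(I, N) = √(N + I)*I + √(I*(1 + 36*I)) = √(I + N)*I + √(I*(1 + 36*I)) = I*√(I + N) + √(I*(1 + 36*I)) = √(I*(1 + 36*I)) + I*√(I + N))
-722*v(10, 84) = -722*(√(10*(1 + 36*10)) + 10*√(10 + 84)) = -722*(√(10*(1 + 360)) + 10*√94) = -722*(√(10*361) + 10*√94) = -722*(√3610 + 10*√94) = -722*(19*√10 + 10*√94) = -722*(10*√94 + 19*√10) = -13718*√10 - 7220*√94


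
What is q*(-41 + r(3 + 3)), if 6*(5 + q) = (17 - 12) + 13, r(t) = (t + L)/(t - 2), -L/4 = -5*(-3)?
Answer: 109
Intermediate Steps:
L = -60 (L = -(-20)*(-3) = -4*15 = -60)
r(t) = (-60 + t)/(-2 + t) (r(t) = (t - 60)/(t - 2) = (-60 + t)/(-2 + t))
q = -2 (q = -5 + ((17 - 12) + 13)/6 = -5 + (5 + 13)/6 = -5 + (⅙)*18 = -5 + 3 = -2)
q*(-41 + r(3 + 3)) = -2*(-41 + (-60 + (3 + 3))/(-2 + (3 + 3))) = -2*(-41 + (-60 + 6)/(-2 + 6)) = -2*(-41 - 54/4) = -2*(-41 + (¼)*(-54)) = -2*(-41 - 27/2) = -2*(-109/2) = 109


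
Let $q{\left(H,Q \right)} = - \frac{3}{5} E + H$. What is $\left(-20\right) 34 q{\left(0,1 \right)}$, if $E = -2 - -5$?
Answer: $1224$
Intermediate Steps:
$E = 3$ ($E = -2 + 5 = 3$)
$q{\left(H,Q \right)} = - \frac{9}{5} + H$ ($q{\left(H,Q \right)} = - \frac{3}{5} \cdot 3 + H = \left(-3\right) \frac{1}{5} \cdot 3 + H = \left(- \frac{3}{5}\right) 3 + H = - \frac{9}{5} + H$)
$\left(-20\right) 34 q{\left(0,1 \right)} = \left(-20\right) 34 \left(- \frac{9}{5} + 0\right) = \left(-680\right) \left(- \frac{9}{5}\right) = 1224$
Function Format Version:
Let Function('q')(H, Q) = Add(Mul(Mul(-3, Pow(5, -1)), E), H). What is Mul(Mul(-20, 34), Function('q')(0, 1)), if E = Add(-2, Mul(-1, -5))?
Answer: 1224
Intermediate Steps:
E = 3 (E = Add(-2, 5) = 3)
Function('q')(H, Q) = Add(Rational(-9, 5), H) (Function('q')(H, Q) = Add(Mul(Mul(-3, Pow(5, -1)), 3), H) = Add(Mul(Mul(-3, Rational(1, 5)), 3), H) = Add(Mul(Rational(-3, 5), 3), H) = Add(Rational(-9, 5), H))
Mul(Mul(-20, 34), Function('q')(0, 1)) = Mul(Mul(-20, 34), Add(Rational(-9, 5), 0)) = Mul(-680, Rational(-9, 5)) = 1224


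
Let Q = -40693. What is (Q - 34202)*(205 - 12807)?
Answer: 943826790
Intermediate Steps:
(Q - 34202)*(205 - 12807) = (-40693 - 34202)*(205 - 12807) = -74895*(-12602) = 943826790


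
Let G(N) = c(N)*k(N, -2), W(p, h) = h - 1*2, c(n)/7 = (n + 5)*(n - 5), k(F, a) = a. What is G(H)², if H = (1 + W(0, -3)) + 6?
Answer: 86436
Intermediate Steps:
c(n) = 7*(-5 + n)*(5 + n) (c(n) = 7*((n + 5)*(n - 5)) = 7*((5 + n)*(-5 + n)) = 7*((-5 + n)*(5 + n)) = 7*(-5 + n)*(5 + n))
W(p, h) = -2 + h (W(p, h) = h - 2 = -2 + h)
H = 2 (H = (1 + (-2 - 3)) + 6 = (1 - 5) + 6 = -4 + 6 = 2)
G(N) = 350 - 14*N² (G(N) = (-175 + 7*N²)*(-2) = 350 - 14*N²)
G(H)² = (350 - 14*2²)² = (350 - 14*4)² = (350 - 56)² = 294² = 86436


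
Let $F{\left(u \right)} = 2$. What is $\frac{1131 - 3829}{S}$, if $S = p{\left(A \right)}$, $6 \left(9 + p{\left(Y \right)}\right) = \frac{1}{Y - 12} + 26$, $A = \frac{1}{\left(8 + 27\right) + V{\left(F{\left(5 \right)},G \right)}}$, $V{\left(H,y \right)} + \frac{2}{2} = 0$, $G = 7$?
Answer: $\frac{1098086}{1905} \approx 576.42$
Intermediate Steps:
$V{\left(H,y \right)} = -1$ ($V{\left(H,y \right)} = -1 + 0 = -1$)
$A = \frac{1}{34}$ ($A = \frac{1}{\left(8 + 27\right) - 1} = \frac{1}{35 - 1} = \frac{1}{34} \approx 0.029412$)
$p{\left(Y \right)} = - \frac{14}{3} + \frac{1}{6 \left(-12 + Y\right)}$ ($p{\left(Y \right)} = -9 + \frac{\frac{1}{Y - 12} + 26}{6} = -9 + \frac{\frac{1}{-12 + Y} + 26}{6} = -9 + \frac{26 + \frac{1}{-12 + Y}}{6} = -9 + \left(\frac{13}{3} + \frac{1}{6 \left(-12 + Y\right)}\right) = - \frac{14}{3} + \frac{1}{6 \left(-12 + Y\right)}$)
$S = - \frac{1905}{407}$ ($S = \frac{337 - \frac{14}{17}}{6 \left(-12 + \frac{1}{34}\right)} = \frac{337 - \frac{14}{17}}{6 \left(- \frac{407}{34}\right)} = \frac{1}{6} \left(- \frac{34}{407}\right) \frac{5715}{17} = - \frac{1905}{407} \approx -4.6806$)
$\frac{1131 - 3829}{S} = \frac{1131 - 3829}{- \frac{1905}{407}} = \left(1131 - 3829\right) \left(- \frac{407}{1905}\right) = \left(-2698\right) \left(- \frac{407}{1905}\right) = \frac{1098086}{1905}$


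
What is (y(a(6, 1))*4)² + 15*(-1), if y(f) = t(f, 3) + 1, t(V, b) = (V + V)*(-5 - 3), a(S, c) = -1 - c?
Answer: 17409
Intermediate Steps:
t(V, b) = -16*V (t(V, b) = (2*V)*(-8) = -16*V)
y(f) = 1 - 16*f (y(f) = -16*f + 1 = 1 - 16*f)
(y(a(6, 1))*4)² + 15*(-1) = ((1 - 16*(-1 - 1*1))*4)² + 15*(-1) = ((1 - 16*(-1 - 1))*4)² - 15 = ((1 - 16*(-2))*4)² - 15 = ((1 + 32)*4)² - 15 = (33*4)² - 15 = 132² - 15 = 17424 - 15 = 17409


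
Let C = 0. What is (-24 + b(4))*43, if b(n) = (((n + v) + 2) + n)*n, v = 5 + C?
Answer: 1548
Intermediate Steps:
v = 5 (v = 5 + 0 = 5)
b(n) = n*(7 + 2*n) (b(n) = (((n + 5) + 2) + n)*n = (((5 + n) + 2) + n)*n = ((7 + n) + n)*n = (7 + 2*n)*n = n*(7 + 2*n))
(-24 + b(4))*43 = (-24 + 4*(7 + 2*4))*43 = (-24 + 4*(7 + 8))*43 = (-24 + 4*15)*43 = (-24 + 60)*43 = 36*43 = 1548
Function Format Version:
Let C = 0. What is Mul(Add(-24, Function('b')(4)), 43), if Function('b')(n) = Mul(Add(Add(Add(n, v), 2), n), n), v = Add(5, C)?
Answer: 1548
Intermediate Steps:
v = 5 (v = Add(5, 0) = 5)
Function('b')(n) = Mul(n, Add(7, Mul(2, n))) (Function('b')(n) = Mul(Add(Add(Add(n, 5), 2), n), n) = Mul(Add(Add(Add(5, n), 2), n), n) = Mul(Add(Add(7, n), n), n) = Mul(Add(7, Mul(2, n)), n) = Mul(n, Add(7, Mul(2, n))))
Mul(Add(-24, Function('b')(4)), 43) = Mul(Add(-24, Mul(4, Add(7, Mul(2, 4)))), 43) = Mul(Add(-24, Mul(4, Add(7, 8))), 43) = Mul(Add(-24, Mul(4, 15)), 43) = Mul(Add(-24, 60), 43) = Mul(36, 43) = 1548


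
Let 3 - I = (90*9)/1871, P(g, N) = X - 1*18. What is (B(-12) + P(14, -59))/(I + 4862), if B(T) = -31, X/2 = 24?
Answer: -1871/9101605 ≈ -0.00020557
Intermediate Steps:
X = 48 (X = 2*24 = 48)
P(g, N) = 30 (P(g, N) = 48 - 1*18 = 48 - 18 = 30)
I = 4803/1871 (I = 3 - 90*9/1871 = 3 - 810/1871 = 4803/1871 ≈ 2.5671)
(B(-12) + P(14, -59))/(I + 4862) = (-31 + 30)/(4803/1871 + 4862) = -1/9101605/1871 = -1*1871/9101605 = -1871/9101605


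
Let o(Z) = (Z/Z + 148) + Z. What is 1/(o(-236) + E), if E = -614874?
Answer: -1/614961 ≈ -1.6261e-6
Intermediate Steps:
o(Z) = 149 + Z (o(Z) = (1 + 148) + Z = 149 + Z)
1/(o(-236) + E) = 1/((149 - 236) - 614874) = 1/(-87 - 614874) = 1/(-614961) = -1/614961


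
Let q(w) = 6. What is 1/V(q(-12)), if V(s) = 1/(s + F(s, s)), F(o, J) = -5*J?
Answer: -24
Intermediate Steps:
V(s) = -1/(4*s) (V(s) = 1/(s - 5*s) = 1/(-4*s) = -1/(4*s))
1/V(q(-12)) = 1/(-¼/6) = 1/(-¼*⅙) = 1/(-1/24) = -24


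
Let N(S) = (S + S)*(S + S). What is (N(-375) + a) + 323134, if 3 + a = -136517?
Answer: 749114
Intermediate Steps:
a = -136520 (a = -3 - 136517 = -136520)
N(S) = 4*S**2 (N(S) = (2*S)*(2*S) = 4*S**2)
(N(-375) + a) + 323134 = (4*(-375)**2 - 136520) + 323134 = (4*140625 - 136520) + 323134 = (562500 - 136520) + 323134 = 425980 + 323134 = 749114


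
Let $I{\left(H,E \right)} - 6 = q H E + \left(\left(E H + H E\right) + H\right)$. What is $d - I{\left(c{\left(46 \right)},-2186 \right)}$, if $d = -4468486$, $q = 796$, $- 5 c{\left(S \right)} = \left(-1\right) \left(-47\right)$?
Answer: $- \frac{104330529}{5} \approx -2.0866 \cdot 10^{7}$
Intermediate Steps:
$c{\left(S \right)} = - \frac{47}{5}$ ($c{\left(S \right)} = - \frac{\left(-1\right) \left(-47\right)}{5} = \left(- \frac{1}{5}\right) 47 = - \frac{47}{5}$)
$I{\left(H,E \right)} = 6 + H + 798 E H$ ($I{\left(H,E \right)} = 6 + \left(796 H E + \left(\left(E H + H E\right) + H\right)\right) = 6 + \left(796 E H + \left(\left(E H + E H\right) + H\right)\right) = 6 + \left(796 E H + \left(2 E H + H\right)\right) = 6 + \left(796 E H + \left(H + 2 E H\right)\right) = 6 + \left(H + 798 E H\right) = 6 + H + 798 E H$)
$d - I{\left(c{\left(46 \right)},-2186 \right)} = -4468486 - \left(6 - \frac{47}{5} + 798 \left(-2186\right) \left(- \frac{47}{5}\right)\right) = -4468486 - \left(6 - \frac{47}{5} + \frac{81988116}{5}\right) = -4468486 - \frac{81988099}{5} = - \frac{104330529}{5}$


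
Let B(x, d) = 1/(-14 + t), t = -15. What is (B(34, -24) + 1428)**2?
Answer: 1714870921/841 ≈ 2.0391e+6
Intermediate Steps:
B(x, d) = -1/29 (B(x, d) = 1/(-14 - 15) = 1/(-29) = -1/29)
(B(34, -24) + 1428)**2 = (-1/29 + 1428)**2 = (41411/29)**2 = 1714870921/841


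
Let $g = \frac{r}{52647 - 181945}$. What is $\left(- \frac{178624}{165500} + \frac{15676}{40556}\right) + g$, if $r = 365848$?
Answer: $- \frac{95525023010291}{27120328230125} \approx -3.5223$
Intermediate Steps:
$g = - \frac{182924}{64649}$ ($g = \frac{365848}{52647 - 181945} = \frac{365848}{-129298} = 365848 \left(- \frac{1}{129298}\right) = - \frac{182924}{64649} \approx -2.8295$)
$\left(- \frac{178624}{165500} + \frac{15676}{40556}\right) + g = \left(- \frac{178624}{165500} + \frac{15676}{40556}\right) - \frac{182924}{64649} = \left(\left(-178624\right) \frac{1}{165500} + 15676 \cdot \frac{1}{40556}\right) - \frac{182924}{64649} = \left(- \frac{44656}{41375} + \frac{3919}{10139}\right) - \frac{182924}{64649} = - \frac{290618559}{419501125} - \frac{182924}{64649} = - \frac{95525023010291}{27120328230125}$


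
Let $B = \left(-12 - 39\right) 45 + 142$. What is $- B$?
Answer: $2153$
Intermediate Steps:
$B = -2153$ ($B = \left(-12 - 39\right) 45 + 142 = \left(-51\right) 45 + 142 = -2295 + 142 = -2153$)
$- B = \left(-1\right) \left(-2153\right) = 2153$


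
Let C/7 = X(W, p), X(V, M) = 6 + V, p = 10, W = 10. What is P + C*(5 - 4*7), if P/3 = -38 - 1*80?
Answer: -2930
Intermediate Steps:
P = -354 (P = 3*(-38 - 1*80) = 3*(-38 - 80) = 3*(-118) = -354)
C = 112 (C = 7*(6 + 10) = 7*16 = 112)
P + C*(5 - 4*7) = -354 + 112*(5 - 4*7) = -354 + 112*(5 - 28) = -354 + 112*(-23) = -354 - 2576 = -2930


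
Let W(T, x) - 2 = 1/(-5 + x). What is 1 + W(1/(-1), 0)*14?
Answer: 131/5 ≈ 26.200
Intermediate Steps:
W(T, x) = 2 + 1/(-5 + x)
1 + W(1/(-1), 0)*14 = 1 + ((-9 + 2*0)/(-5 + 0))*14 = 1 + ((-9 + 0)/(-5))*14 = 1 - ⅕*(-9)*14 = 1 + (9/5)*14 = 1 + 126/5 = 131/5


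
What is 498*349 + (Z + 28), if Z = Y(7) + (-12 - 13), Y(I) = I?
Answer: 173812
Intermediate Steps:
Z = -18 (Z = 7 + (-12 - 13) = 7 - 25 = -18)
498*349 + (Z + 28) = 498*349 + (-18 + 28) = 173802 + 10 = 173812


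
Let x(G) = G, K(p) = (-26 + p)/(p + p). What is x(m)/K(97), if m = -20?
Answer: -3880/71 ≈ -54.648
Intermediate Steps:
K(p) = (-26 + p)/(2*p) (K(p) = (-26 + p)/((2*p)) = (-26 + p)*(1/(2*p)) = (-26 + p)/(2*p))
x(m)/K(97) = -20*194/(-26 + 97) = -20/((½)*(1/97)*71) = -20/71/194 = -20*194/71 = -3880/71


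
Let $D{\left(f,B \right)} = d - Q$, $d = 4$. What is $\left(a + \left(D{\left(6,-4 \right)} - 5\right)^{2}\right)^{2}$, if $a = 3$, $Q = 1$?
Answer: $49$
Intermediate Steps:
$D{\left(f,B \right)} = 3$ ($D{\left(f,B \right)} = 4 - 1 = 3$)
$\left(a + \left(D{\left(6,-4 \right)} - 5\right)^{2}\right)^{2} = \left(3 + \left(3 - 5\right)^{2}\right)^{2} = \left(3 + \left(-2\right)^{2}\right)^{2} = \left(3 + 4\right)^{2} = 7^{2} = 49$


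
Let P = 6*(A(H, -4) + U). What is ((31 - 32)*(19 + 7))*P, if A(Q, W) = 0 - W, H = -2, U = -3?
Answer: -156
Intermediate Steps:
A(Q, W) = -W
P = 6 (P = 6*(-1*(-4) - 3) = 6*(4 - 3) = 6*1 = 6)
((31 - 32)*(19 + 7))*P = ((31 - 32)*(19 + 7))*6 = -1*26*6 = -26*6 = -156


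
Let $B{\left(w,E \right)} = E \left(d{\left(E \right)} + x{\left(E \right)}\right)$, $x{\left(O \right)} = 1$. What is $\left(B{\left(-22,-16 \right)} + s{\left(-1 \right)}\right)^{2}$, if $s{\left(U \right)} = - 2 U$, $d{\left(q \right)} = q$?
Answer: $58564$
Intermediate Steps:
$B{\left(w,E \right)} = E \left(1 + E\right)$ ($B{\left(w,E \right)} = E \left(E + 1\right) = E \left(1 + E\right)$)
$\left(B{\left(-22,-16 \right)} + s{\left(-1 \right)}\right)^{2} = \left(- 16 \left(1 - 16\right) - -2\right)^{2} = \left(\left(-16\right) \left(-15\right) + 2\right)^{2} = \left(240 + 2\right)^{2} = 242^{2} = 58564$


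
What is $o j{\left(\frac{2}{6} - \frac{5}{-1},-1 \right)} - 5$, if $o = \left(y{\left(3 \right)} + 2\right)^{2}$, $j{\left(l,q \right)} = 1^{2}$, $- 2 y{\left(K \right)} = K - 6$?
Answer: $\frac{29}{4} \approx 7.25$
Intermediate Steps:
$y{\left(K \right)} = 3 - \frac{K}{2}$ ($y{\left(K \right)} = - \frac{K - 6}{2} = - \frac{-6 + K}{2} = 3 - \frac{K}{2}$)
$j{\left(l,q \right)} = 1$
$o = \frac{49}{4}$ ($o = \left(\left(3 - \frac{3}{2}\right) + 2\right)^{2} = \left(\frac{3}{2} + 2\right)^{2} = \left(\frac{7}{2}\right)^{2} = \frac{49}{4} \approx 12.25$)
$o j{\left(\frac{2}{6} - \frac{5}{-1},-1 \right)} - 5 = \frac{49}{4} \cdot 1 - 5 = \frac{49}{4} - 5 = \frac{29}{4}$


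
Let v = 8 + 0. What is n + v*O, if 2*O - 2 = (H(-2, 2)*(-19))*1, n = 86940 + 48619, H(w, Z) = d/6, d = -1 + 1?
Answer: 135567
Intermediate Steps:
v = 8
d = 0
H(w, Z) = 0 (H(w, Z) = 0/6 = 0*(1/6) = 0)
n = 135559
O = 1 (O = 1 + ((0*(-19))*1)/2 = 1 + (0*1)/2 = 1 + (1/2)*0 = 1 + 0 = 1)
n + v*O = 135559 + 8*1 = 135559 + 8 = 135567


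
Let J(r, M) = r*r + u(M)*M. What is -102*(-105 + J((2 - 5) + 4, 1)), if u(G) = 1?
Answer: 10506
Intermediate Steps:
J(r, M) = M + r**2 (J(r, M) = r*r + 1*M = r**2 + M = M + r**2)
-102*(-105 + J((2 - 5) + 4, 1)) = -102*(-105 + (1 + ((2 - 5) + 4)**2)) = -102*(-105 + (1 + (-3 + 4)**2)) = -102*(-105 + (1 + 1**2)) = -102*(-105 + (1 + 1)) = -102*(-105 + 2) = -102*(-103) = 10506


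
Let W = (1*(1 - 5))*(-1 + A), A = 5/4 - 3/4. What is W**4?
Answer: 16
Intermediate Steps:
A = 1/2 (A = 5*(1/4) - 3*1/4 = 5/4 - 3/4 = 1/2 ≈ 0.50000)
W = 2 (W = (1*(1 - 5))*(-1 + 1/2) = (1*(-4))*(-1/2) = -4*(-1/2) = 2)
W**4 = 2**4 = 16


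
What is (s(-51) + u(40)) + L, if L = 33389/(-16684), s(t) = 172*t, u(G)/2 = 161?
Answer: -141013189/16684 ≈ -8452.0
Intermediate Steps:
u(G) = 322 (u(G) = 2*161 = 322)
L = -33389/16684 (L = 33389*(-1/16684) = -33389/16684 ≈ -2.0013)
(s(-51) + u(40)) + L = (172*(-51) + 322) - 33389/16684 = (-8772 + 322) - 33389/16684 = -8450 - 33389/16684 = -141013189/16684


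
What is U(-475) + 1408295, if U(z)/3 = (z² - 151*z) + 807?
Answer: 2302766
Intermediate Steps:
U(z) = 2421 - 453*z + 3*z² (U(z) = 3*((z² - 151*z) + 807) = 3*(807 + z² - 151*z) = 2421 - 453*z + 3*z²)
U(-475) + 1408295 = (2421 - 453*(-475) + 3*(-475)²) + 1408295 = (2421 + 215175 + 3*225625) + 1408295 = (2421 + 215175 + 676875) + 1408295 = 894471 + 1408295 = 2302766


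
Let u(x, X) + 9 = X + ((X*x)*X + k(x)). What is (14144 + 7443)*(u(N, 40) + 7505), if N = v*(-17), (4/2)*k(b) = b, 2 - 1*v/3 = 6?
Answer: 7210878306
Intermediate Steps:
v = -12 (v = 6 - 3*6 = 6 - 18 = -12)
k(b) = b/2
N = 204 (N = -12*(-17) = 204)
u(x, X) = -9 + X + x/2 + x*X² (u(x, X) = -9 + (X + ((X*x)*X + x/2)) = -9 + (X + (x*X² + x/2)) = -9 + (X + (x/2 + x*X²)) = -9 + (X + x/2 + x*X²) = -9 + X + x/2 + x*X²)
(14144 + 7443)*(u(N, 40) + 7505) = (14144 + 7443)*((-9 + 40 + (½)*204 + 204*40²) + 7505) = 21587*((-9 + 40 + 102 + 204*1600) + 7505) = 21587*((-9 + 40 + 102 + 326400) + 7505) = 21587*(326533 + 7505) = 21587*334038 = 7210878306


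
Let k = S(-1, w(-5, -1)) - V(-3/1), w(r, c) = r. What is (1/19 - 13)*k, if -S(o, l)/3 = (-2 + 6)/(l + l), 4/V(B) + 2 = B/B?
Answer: -6396/95 ≈ -67.326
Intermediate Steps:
V(B) = -4 (V(B) = 4/(-2 + B/B) = 4/(-2 + 1) = 4/(-1) = 4*(-1) = -4)
S(o, l) = -6/l (S(o, l) = -3*(-2 + 6)/(l + l) = -12/(2*l) = -12*1/(2*l) = -6/l)
k = 26/5 (k = -6/(-5) - 1*(-4) = -6*(-⅕) + 4 = 6/5 + 4 = 26/5 ≈ 5.2000)
(1/19 - 13)*k = (1/19 - 13)*(26/5) = -246/19*26/5 = -6396/95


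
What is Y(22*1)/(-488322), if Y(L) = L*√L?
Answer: -11*√22/244161 ≈ -0.00021131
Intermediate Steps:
Y(L) = L^(3/2)
Y(22*1)/(-488322) = (22*1)^(3/2)/(-488322) = 22^(3/2)*(-1/488322) = (22*√22)*(-1/488322) = -11*√22/244161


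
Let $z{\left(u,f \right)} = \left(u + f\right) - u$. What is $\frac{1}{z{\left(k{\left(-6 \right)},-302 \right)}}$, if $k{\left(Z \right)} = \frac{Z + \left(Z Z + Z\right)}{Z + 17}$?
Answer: $- \frac{1}{302} \approx -0.0033113$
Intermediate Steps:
$k{\left(Z \right)} = \frac{Z^{2} + 2 Z}{17 + Z}$ ($k{\left(Z \right)} = \frac{Z + \left(Z^{2} + Z\right)}{17 + Z} = \frac{Z + \left(Z + Z^{2}\right)}{17 + Z} = \frac{Z^{2} + 2 Z}{17 + Z}$)
$z{\left(u,f \right)} = f$ ($z{\left(u,f \right)} = \left(f + u\right) - u = f$)
$\frac{1}{z{\left(k{\left(-6 \right)},-302 \right)}} = \frac{1}{-302} = - \frac{1}{302}$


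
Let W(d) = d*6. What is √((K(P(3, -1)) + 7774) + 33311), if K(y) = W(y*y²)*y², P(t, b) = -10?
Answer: I*√558915 ≈ 747.61*I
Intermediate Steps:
W(d) = 6*d
K(y) = 6*y⁵ (K(y) = (6*(y*y²))*y² = (6*y³)*y² = 6*y⁵)
√((K(P(3, -1)) + 7774) + 33311) = √((6*(-10)⁵ + 7774) + 33311) = √((6*(-100000) + 7774) + 33311) = √((-600000 + 7774) + 33311) = √(-592226 + 33311) = √(-558915) = I*√558915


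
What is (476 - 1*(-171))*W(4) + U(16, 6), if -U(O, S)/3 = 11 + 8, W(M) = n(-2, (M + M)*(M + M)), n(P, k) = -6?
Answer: -3939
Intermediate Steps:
W(M) = -6
U(O, S) = -57 (U(O, S) = -3*(11 + 8) = -3*19 = -57)
(476 - 1*(-171))*W(4) + U(16, 6) = (476 - 1*(-171))*(-6) - 57 = (476 + 171)*(-6) - 57 = 647*(-6) - 57 = -3882 - 57 = -3939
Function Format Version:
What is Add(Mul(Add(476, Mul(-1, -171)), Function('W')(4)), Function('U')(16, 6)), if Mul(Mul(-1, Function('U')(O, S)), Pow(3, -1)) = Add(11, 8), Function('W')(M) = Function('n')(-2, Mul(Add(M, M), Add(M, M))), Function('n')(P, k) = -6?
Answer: -3939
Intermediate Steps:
Function('W')(M) = -6
Function('U')(O, S) = -57 (Function('U')(O, S) = Mul(-3, Add(11, 8)) = Mul(-3, 19) = -57)
Add(Mul(Add(476, Mul(-1, -171)), Function('W')(4)), Function('U')(16, 6)) = Add(Mul(Add(476, Mul(-1, -171)), -6), -57) = Add(Mul(Add(476, 171), -6), -57) = Add(Mul(647, -6), -57) = Add(-3882, -57) = -3939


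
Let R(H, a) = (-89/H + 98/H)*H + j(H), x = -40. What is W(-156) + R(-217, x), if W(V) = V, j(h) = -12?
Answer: -159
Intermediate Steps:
R(H, a) = -3 (R(H, a) = (-89/H + 98/H)*H - 12 = (9/H)*H - 12 = 9 - 12 = -3)
W(-156) + R(-217, x) = -156 - 3 = -159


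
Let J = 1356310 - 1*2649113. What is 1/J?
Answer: -1/1292803 ≈ -7.7351e-7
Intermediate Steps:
J = -1292803 (J = 1356310 - 2649113 = -1292803)
1/J = 1/(-1292803) = -1/1292803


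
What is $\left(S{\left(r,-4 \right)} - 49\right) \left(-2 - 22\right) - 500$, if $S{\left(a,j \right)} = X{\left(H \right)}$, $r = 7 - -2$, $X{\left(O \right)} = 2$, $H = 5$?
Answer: $628$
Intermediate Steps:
$r = 9$ ($r = 7 + 2 = 9$)
$S{\left(a,j \right)} = 2$
$\left(S{\left(r,-4 \right)} - 49\right) \left(-2 - 22\right) - 500 = \left(2 - 49\right) \left(-2 - 22\right) - 500 = \left(-47\right) \left(-24\right) - 500 = 1128 - 500 = 628$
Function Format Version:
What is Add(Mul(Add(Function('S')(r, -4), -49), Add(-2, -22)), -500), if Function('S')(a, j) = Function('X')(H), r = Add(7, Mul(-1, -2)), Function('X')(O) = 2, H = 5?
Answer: 628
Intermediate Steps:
r = 9 (r = Add(7, 2) = 9)
Function('S')(a, j) = 2
Add(Mul(Add(Function('S')(r, -4), -49), Add(-2, -22)), -500) = Add(Mul(Add(2, -49), Add(-2, -22)), -500) = Add(Mul(-47, -24), -500) = Add(1128, -500) = 628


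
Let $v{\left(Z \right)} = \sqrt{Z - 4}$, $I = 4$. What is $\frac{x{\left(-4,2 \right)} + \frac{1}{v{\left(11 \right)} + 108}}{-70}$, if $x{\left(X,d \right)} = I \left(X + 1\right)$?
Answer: $\frac{9984}{58285} + \frac{\sqrt{7}}{815990} \approx 0.1713$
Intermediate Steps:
$x{\left(X,d \right)} = 4 + 4 X$ ($x{\left(X,d \right)} = 4 \left(X + 1\right) = 4 \left(1 + X\right) = 4 + 4 X$)
$v{\left(Z \right)} = \sqrt{-4 + Z}$
$\frac{x{\left(-4,2 \right)} + \frac{1}{v{\left(11 \right)} + 108}}{-70} = \frac{\left(4 + 4 \left(-4\right)\right) + \frac{1}{\sqrt{-4 + 11} + 108}}{-70} = - \frac{\left(4 - 16\right) + \frac{1}{\sqrt{7} + 108}}{70} = - \frac{-12 + \frac{1}{108 + \sqrt{7}}}{70} = \frac{6}{35} - \frac{1}{70 \left(108 + \sqrt{7}\right)}$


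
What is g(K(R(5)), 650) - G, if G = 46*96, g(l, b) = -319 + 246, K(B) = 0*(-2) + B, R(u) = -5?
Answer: -4489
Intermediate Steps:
K(B) = B (K(B) = 0 + B = B)
g(l, b) = -73
G = 4416
g(K(R(5)), 650) - G = -73 - 1*4416 = -73 - 4416 = -4489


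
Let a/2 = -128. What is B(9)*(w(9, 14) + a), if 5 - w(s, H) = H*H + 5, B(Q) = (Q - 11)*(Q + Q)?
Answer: 16272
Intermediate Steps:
a = -256 (a = 2*(-128) = -256)
B(Q) = 2*Q*(-11 + Q) (B(Q) = (-11 + Q)*(2*Q) = 2*Q*(-11 + Q))
w(s, H) = -H² (w(s, H) = 5 - (H*H + 5) = 5 - (H² + 5) = 5 - (5 + H²) = 5 + (-5 - H²) = -H²)
B(9)*(w(9, 14) + a) = (2*9*(-11 + 9))*(-1*14² - 256) = (2*9*(-2))*(-1*196 - 256) = -36*(-196 - 256) = -36*(-452) = 16272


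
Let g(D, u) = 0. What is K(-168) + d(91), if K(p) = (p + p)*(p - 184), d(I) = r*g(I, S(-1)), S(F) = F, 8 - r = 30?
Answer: 118272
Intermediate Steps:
r = -22 (r = 8 - 1*30 = 8 - 30 = -22)
d(I) = 0 (d(I) = -22*0 = 0)
K(p) = 2*p*(-184 + p) (K(p) = (2*p)*(-184 + p) = 2*p*(-184 + p))
K(-168) + d(91) = 2*(-168)*(-184 - 168) + 0 = 2*(-168)*(-352) + 0 = 118272 + 0 = 118272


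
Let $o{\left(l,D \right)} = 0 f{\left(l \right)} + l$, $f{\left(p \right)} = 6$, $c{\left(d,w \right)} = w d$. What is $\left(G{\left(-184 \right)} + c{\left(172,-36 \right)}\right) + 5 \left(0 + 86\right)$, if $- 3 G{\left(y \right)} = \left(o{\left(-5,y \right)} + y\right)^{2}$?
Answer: $-17669$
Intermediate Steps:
$c{\left(d,w \right)} = d w$
$o{\left(l,D \right)} = l$ ($o{\left(l,D \right)} = 0 \cdot 6 + l = 0 + l = l$)
$G{\left(y \right)} = - \frac{\left(-5 + y\right)^{2}}{3}$
$\left(G{\left(-184 \right)} + c{\left(172,-36 \right)}\right) + 5 \left(0 + 86\right) = \left(- \frac{\left(-5 - 184\right)^{2}}{3} + 172 \left(-36\right)\right) + 5 \left(0 + 86\right) = \left(- \frac{\left(-189\right)^{2}}{3} - 6192\right) + 5 \cdot 86 = \left(\left(- \frac{1}{3}\right) 35721 - 6192\right) + 430 = \left(-11907 - 6192\right) + 430 = -18099 + 430 = -17669$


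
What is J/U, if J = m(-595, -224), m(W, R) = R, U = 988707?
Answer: -224/988707 ≈ -0.00022656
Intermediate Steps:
J = -224
J/U = -224/988707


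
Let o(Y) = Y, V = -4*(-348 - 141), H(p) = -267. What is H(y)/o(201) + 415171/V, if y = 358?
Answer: 27642373/131052 ≈ 210.93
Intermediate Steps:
V = 1956 (V = -4*(-489) = 1956)
H(y)/o(201) + 415171/V = -267/201 + 415171/1956 = -267*1/201 + 415171*(1/1956) = -89/67 + 415171/1956 = 27642373/131052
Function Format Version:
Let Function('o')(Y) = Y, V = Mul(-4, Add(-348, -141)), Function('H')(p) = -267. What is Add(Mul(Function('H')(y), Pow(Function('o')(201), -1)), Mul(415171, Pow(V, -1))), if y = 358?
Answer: Rational(27642373, 131052) ≈ 210.93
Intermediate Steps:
V = 1956 (V = Mul(-4, -489) = 1956)
Add(Mul(Function('H')(y), Pow(Function('o')(201), -1)), Mul(415171, Pow(V, -1))) = Add(Mul(-267, Pow(201, -1)), Mul(415171, Pow(1956, -1))) = Add(Mul(-267, Rational(1, 201)), Mul(415171, Rational(1, 1956))) = Add(Rational(-89, 67), Rational(415171, 1956)) = Rational(27642373, 131052)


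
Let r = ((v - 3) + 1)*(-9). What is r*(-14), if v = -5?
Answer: -882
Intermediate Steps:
r = 63 (r = ((-5 - 3) + 1)*(-9) = (-8 + 1)*(-9) = -7*(-9) = 63)
r*(-14) = 63*(-14) = -882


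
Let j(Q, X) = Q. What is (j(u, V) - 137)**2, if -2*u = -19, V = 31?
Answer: 65025/4 ≈ 16256.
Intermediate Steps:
u = 19/2 (u = -1/2*(-19) = 19/2 ≈ 9.5000)
(j(u, V) - 137)**2 = (19/2 - 137)**2 = (-255/2)**2 = 65025/4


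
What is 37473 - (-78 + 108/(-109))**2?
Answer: 371084613/11881 ≈ 31233.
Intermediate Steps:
37473 - (-78 + 108/(-109))**2 = 37473 - (-78 + 108*(-1/109))**2 = 37473 - (-78 - 108/109)**2 = 37473 - (-8610/109)**2 = 37473 - 1*74132100/11881 = 37473 - 74132100/11881 = 371084613/11881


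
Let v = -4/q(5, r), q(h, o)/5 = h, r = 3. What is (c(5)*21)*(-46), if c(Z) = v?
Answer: 3864/25 ≈ 154.56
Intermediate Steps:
q(h, o) = 5*h
v = -4/25 (v = -4/(5*5) = -4/25 ≈ -0.16000)
c(Z) = -4/25
(c(5)*21)*(-46) = -4/25*21*(-46) = -84/25*(-46) = 3864/25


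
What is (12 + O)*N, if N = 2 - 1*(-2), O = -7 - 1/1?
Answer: 16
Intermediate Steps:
O = -8 (O = -7 - 1*1 = -7 - 1 = -8)
N = 4 (N = 2 + 2 = 4)
(12 + O)*N = (12 - 8)*4 = 4*4 = 16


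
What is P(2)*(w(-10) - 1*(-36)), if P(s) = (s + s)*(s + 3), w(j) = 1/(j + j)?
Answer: 719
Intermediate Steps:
w(j) = 1/(2*j)
P(s) = 2*s*(3 + s) (P(s) = (2*s)*(3 + s) = 2*s*(3 + s))
P(2)*(w(-10) - 1*(-36)) = (2*2*(3 + 2))*((1/2)/(-10) - 1*(-36)) = (2*2*5)*((1/2)*(-1/10) + 36) = 20*(-1/20 + 36) = 20*(719/20) = 719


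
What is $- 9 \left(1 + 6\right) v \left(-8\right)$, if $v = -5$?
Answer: $-2520$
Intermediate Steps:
$- 9 \left(1 + 6\right) v \left(-8\right) = - 9 \left(1 + 6\right) \left(-5\right) \left(-8\right) = - 9 \cdot 7 \left(-5\right) \left(-8\right) = \left(-9\right) \left(-35\right) \left(-8\right) = 315 \left(-8\right) = -2520$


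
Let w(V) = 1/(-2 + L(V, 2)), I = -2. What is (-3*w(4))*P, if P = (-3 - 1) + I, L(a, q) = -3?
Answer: -18/5 ≈ -3.6000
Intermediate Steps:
w(V) = -1/5 (w(V) = 1/(-2 - 3) = 1/(-5) = -1/5)
P = -6 (P = (-3 - 1) - 2 = -4 - 2 = -6)
(-3*w(4))*P = -3*(-1/5)*(-6) = (3/5)*(-6) = -18/5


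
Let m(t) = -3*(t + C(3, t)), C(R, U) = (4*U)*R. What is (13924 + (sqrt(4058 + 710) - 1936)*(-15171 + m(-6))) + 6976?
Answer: 28938932 - 59748*sqrt(298) ≈ 2.7908e+7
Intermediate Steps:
C(R, U) = 4*R*U
m(t) = -39*t (m(t) = -3*(t + 4*3*t) = -3*(t + 12*t) = -39*t)
(13924 + (sqrt(4058 + 710) - 1936)*(-15171 + m(-6))) + 6976 = (13924 + (sqrt(4058 + 710) - 1936)*(-15171 - 39*(-6))) + 6976 = (13924 + (sqrt(4768) - 1936)*(-15171 + 234)) + 6976 = (13924 + (4*sqrt(298) - 1936)*(-14937)) + 6976 = (13924 + (-1936 + 4*sqrt(298))*(-14937)) + 6976 = (13924 + (28918032 - 59748*sqrt(298))) + 6976 = (28931956 - 59748*sqrt(298)) + 6976 = 28938932 - 59748*sqrt(298)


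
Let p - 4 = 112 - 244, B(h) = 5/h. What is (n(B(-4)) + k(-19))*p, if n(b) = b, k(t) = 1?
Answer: 32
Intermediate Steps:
p = -128 (p = 4 + (112 - 244) = 4 - 132 = -128)
(n(B(-4)) + k(-19))*p = (5/(-4) + 1)*(-128) = (5*(-¼) + 1)*(-128) = (-5/4 + 1)*(-128) = -¼*(-128) = 32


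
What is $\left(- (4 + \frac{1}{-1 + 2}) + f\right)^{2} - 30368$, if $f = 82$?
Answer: $-24439$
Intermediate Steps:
$\left(- (4 + \frac{1}{-1 + 2}) + f\right)^{2} - 30368 = \left(- (4 + \frac{1}{-1 + 2}) + 82\right)^{2} - 30368 = \left(- (\frac{4 + 1^{-1}}{1}) + 82\right)^{2} - 30368 = \left(- (4 + 1) + 82\right)^{2} - 30368 = \left(\left(-1\right) 5 + 82\right)^{2} - 30368 = \left(-5 + 82\right)^{2} - 30368 = 77^{2} - 30368 = 5929 - 30368 = -24439$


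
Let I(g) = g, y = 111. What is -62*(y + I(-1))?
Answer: -6820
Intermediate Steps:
-62*(y + I(-1)) = -62*(111 - 1) = -62*110 = -6820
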